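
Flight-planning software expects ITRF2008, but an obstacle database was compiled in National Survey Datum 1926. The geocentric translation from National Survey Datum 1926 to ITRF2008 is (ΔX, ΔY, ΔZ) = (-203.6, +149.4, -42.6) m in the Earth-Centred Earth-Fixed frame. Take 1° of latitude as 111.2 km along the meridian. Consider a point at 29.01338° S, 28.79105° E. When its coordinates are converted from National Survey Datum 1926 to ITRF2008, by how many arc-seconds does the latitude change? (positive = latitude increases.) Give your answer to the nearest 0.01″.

sin φ = -0.485014, cos φ = 0.874506, sin λ = 0.481617, cos λ = 0.876382.
North component: ΔN = −sin φ cos λ·ΔX − sin φ sin λ·ΔY + cos φ·ΔZ = −(-0.485014)(0.876382)(-203.6) − (-0.485014)(0.481617)(149.4) + (0.874506)(-42.6) = -88.90 m.
1° of latitude spans 111200 m, so Δφ = -88.90 / 111200 × 3600 = -2.878″.

Δφ = -2.88″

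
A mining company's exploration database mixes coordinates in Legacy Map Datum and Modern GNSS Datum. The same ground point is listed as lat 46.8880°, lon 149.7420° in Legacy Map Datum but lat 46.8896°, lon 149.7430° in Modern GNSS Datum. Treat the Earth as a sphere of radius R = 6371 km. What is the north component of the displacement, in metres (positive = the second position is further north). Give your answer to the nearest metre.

Δφ = 46.8896° − 46.8880° = +0.0016°; Δλ = 149.7430° − 149.7420° = +0.0010°.
1° along a meridian = πR/180 = 111195 m.
ΔN = Δφ × 111195 = 177.9 m; ΔE = Δλ × 111195 × cos(46.8880°) = +0.0010 × 111195 × 0.683427 = 76.0 m.

ΔN = 178 m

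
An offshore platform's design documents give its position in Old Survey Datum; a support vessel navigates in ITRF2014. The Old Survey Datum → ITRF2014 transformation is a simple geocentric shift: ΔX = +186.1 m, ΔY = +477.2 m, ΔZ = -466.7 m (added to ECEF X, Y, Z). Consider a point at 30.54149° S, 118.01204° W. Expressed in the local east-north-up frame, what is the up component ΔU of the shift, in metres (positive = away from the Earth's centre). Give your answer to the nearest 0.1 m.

ΔU = -201.0 m

The local up (radial) axis is (cos φ cos λ, cos φ sin λ, sin φ), giving ΔU = -75.277 − 362.846 + 237.159 = -200.96 m.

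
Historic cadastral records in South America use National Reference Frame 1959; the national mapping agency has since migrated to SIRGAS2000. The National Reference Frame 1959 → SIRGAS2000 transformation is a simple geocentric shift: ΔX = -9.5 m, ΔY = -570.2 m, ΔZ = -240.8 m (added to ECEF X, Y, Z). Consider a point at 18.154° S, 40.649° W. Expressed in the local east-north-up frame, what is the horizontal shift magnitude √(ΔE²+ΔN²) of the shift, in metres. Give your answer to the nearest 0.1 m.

453.7 m

At φ = -18.154°, λ = -40.649°: sin φ = -0.311572, cos φ = 0.950223, sin λ = -0.651423, cos λ = 0.758714.
ΔE = −sin λ·ΔX + cos λ·ΔY = −(-0.651423)·(-9.5) + (0.758714)·(-570.2) = -438.81 m.
ΔN = −sin φ cos λ·ΔX − sin φ sin λ·ΔY + cos φ·ΔZ = −(-0.311572)(0.758714)(-9.5) − (-0.311572)(-0.651423)(-570.2) + (0.950223)(-240.8) = -115.33 m.
Horizontal magnitude = √(ΔE² + ΔN²) = √((-438.81)² + (-115.33)²) = 453.71 m.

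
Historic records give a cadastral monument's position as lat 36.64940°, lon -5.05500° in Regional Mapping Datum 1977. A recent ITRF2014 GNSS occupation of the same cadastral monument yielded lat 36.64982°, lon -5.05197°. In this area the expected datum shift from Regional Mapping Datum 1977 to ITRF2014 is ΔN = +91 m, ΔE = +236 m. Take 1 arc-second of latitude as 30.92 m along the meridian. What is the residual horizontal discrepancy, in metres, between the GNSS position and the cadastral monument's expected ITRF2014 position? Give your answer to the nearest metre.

Observed coordinate differences: Δφ = +0.00042°, Δλ = +0.00303°.
Converting to metres (1° lat = 111312 m, cos φ = 0.802303): observed ΔN = 46.8 m, observed ΔE = 270.6 m.
Subtracting the expected shift leaves a residual of 46.8 − (91) = -44.2 m north and 270.6 − (236) = 34.6 m east.
Residual distance = √((-44.2)² + 34.6²) = 56.2 m.

56 m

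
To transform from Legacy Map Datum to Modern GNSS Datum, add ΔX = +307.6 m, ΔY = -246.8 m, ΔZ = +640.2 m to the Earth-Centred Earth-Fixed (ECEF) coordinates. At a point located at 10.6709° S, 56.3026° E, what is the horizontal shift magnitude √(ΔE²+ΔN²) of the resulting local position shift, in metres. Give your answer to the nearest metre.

The local east axis at (φ, λ) is (−sin λ, cos λ, 0), so ΔE = −sin(56.3026°)·307.6 + cos(56.3026°)·(-246.8) = -392.84 m.
The local north axis is (−sin φ cos λ, −sin φ sin λ, cos φ), giving ΔN = 31.600 − 38.021 + 629.129 = 622.71 m.
Horizontal magnitude = √(ΔE² + ΔN²) = √((-392.84)² + 622.71²) = 736.27 m.

736 m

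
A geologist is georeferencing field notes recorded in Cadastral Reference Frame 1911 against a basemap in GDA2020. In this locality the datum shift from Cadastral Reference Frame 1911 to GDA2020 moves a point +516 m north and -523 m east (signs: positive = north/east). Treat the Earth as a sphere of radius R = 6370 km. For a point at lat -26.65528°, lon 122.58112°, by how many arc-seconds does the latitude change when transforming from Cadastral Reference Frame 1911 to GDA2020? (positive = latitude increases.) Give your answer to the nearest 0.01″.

Δφ = 16.71″

On a sphere of radius R, 1 rad of latitude = R, so Δφ = ΔN / R = 516.0 / 6370000 = 8.1005e-05 rad = 16.708″.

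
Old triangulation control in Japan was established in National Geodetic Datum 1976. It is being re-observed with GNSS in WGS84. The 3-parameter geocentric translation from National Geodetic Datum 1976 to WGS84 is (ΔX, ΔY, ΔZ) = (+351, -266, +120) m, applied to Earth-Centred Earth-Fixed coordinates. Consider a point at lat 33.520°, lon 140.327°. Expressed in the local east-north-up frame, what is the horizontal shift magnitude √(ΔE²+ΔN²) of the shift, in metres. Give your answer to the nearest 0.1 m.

At φ = 33.520°, λ = 140.327°: sin φ = 0.552228, cos φ = 0.833693, sin λ = 0.638405, cos λ = -0.769700.
ΔE = −sin λ·ΔX + cos λ·ΔY = −(0.638405)·(351) + (-0.769700)·(-266) = -19.34 m.
ΔN = −sin φ cos λ·ΔX − sin φ sin λ·ΔY + cos φ·ΔZ = −(0.552228)(-0.769700)(351) − (0.552228)(0.638405)(-266) + (0.833693)(120) = 343.01 m.
Horizontal magnitude = √(ΔE² + ΔN²) = √((-19.34)² + 343.01²) = 343.56 m.

343.6 m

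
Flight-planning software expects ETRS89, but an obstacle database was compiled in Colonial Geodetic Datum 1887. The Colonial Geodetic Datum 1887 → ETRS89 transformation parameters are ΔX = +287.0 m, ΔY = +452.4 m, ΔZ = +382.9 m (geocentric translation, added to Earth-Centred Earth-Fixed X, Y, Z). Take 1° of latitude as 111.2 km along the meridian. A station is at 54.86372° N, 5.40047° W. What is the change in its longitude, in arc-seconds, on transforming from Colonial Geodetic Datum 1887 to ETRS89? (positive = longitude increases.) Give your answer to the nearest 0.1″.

sin φ = 0.817785, cos φ = 0.575523, sin λ = -0.094116, cos λ = 0.995561.
East component: ΔE = −sin λ·ΔX + cos λ·ΔY = −(-0.094116)(287.0) + (0.995561)(452.4) = 477.40 m.
1° of latitude spans 111200 m; at latitude φ, 1° of longitude spans that × cos φ = 63998.2 m, so Δλ = 477.40 / 63998.2 × 3600 = 26.855″.

Δλ = 26.9″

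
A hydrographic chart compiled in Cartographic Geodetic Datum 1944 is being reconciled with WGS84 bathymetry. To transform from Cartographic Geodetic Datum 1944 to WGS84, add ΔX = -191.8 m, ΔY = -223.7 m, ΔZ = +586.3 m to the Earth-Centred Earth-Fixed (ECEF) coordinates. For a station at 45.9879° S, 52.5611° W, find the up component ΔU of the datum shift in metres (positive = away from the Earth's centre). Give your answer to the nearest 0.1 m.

At φ = -45.9879°, λ = -52.5611°: sin φ = -0.719193, cos φ = 0.694810, sin λ = -0.794002, cos λ = 0.607915.
ΔU = cos φ cos λ·ΔX + cos φ sin λ·ΔY + sin φ·ΔZ = (0.694810)(0.607915)(-191.8) + (0.694810)(-0.794002)(-223.7) + (-0.719193)(586.3) = -379.27 m.

ΔU = -379.3 m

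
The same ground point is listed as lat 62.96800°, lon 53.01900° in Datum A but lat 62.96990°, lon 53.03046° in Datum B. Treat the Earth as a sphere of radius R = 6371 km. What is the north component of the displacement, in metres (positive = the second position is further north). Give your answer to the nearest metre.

Δφ = 62.96990° − 62.96800° = +0.00190°; Δλ = 53.03046° − 53.01900° = +0.01146°.
1° along a meridian = πR/180 = 111195 m.
ΔN = Δφ × 111195 = 211.3 m; ΔE = Δλ × 111195 × cos(62.96800°) = +0.01146 × 111195 × 0.454488 = 579.2 m.

ΔN = 211 m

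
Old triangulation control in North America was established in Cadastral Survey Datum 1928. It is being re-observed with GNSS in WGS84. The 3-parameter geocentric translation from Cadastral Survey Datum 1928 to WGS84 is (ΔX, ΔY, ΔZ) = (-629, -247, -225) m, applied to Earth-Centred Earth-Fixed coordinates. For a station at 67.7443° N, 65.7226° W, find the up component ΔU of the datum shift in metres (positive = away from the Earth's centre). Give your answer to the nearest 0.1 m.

The local up (radial) axis is (cos φ cos λ, cos φ sin λ, sin φ), giving ΔU = -97.949 + 85.276 − 208.238 = -220.91 m.

ΔU = -220.9 m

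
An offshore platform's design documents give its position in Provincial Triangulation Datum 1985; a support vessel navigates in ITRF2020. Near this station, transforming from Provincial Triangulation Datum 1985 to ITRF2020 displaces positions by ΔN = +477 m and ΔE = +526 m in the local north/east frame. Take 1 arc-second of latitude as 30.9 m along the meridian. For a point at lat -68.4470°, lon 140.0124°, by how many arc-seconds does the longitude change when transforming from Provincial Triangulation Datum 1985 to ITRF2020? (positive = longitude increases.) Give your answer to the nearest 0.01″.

At latitude -68.4470°, cos φ = 0.367362.
1″ of longitude at this latitude = 30.90 × cos φ = 11.3515 m, so Δλ = 526.0 / 11.3515 = 46.338″.

Δλ = 46.34″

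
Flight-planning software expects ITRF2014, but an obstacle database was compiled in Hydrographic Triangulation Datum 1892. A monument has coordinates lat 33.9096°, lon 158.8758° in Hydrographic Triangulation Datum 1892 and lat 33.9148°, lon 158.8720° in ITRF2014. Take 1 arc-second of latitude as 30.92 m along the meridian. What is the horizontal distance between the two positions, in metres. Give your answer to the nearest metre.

Δφ = 33.9148° − 33.9096° = +0.0052°; Δλ = 158.8720° − 158.8758° = -0.0038°.
1° of latitude = 3600 × 30.92 = 111312 m.
ΔN = Δφ × 111312 = 578.8 m; ΔE = Δλ × 111312 × cos(33.9096°) = -0.0038 × 111312 × 0.829919 = -351.0 m.
Distance = √(ΔE² + ΔN²) = √((-351.0)² + 578.8²) = 677.0 m.

677 m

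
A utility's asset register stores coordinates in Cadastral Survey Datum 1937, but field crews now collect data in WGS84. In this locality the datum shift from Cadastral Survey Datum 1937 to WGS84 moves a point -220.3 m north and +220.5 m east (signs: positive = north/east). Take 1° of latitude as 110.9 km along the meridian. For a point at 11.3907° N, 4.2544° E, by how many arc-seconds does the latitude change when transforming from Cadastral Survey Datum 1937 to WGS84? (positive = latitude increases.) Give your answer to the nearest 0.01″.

Δφ = -7.15″

1° of latitude = 110.9 km, so Δφ = -220.3 / 110900 = -0.0019865° = -7.151″.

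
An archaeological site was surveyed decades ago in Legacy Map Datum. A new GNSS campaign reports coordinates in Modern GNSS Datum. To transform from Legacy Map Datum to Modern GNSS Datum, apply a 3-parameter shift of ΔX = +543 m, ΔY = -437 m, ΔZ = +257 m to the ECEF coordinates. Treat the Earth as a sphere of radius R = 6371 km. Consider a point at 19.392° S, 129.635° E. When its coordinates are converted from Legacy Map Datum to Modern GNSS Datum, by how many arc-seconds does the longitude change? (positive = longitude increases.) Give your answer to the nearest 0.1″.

Δλ = -4.8″

sin φ = -0.332029, cos φ = 0.943269, sin λ = 0.770124, cos λ = -0.637895.
East component: ΔE = −sin λ·ΔX + cos λ·ΔY = −(0.770124)(543) + (-0.637895)(-437) = -139.42 m.
1° of latitude spans πR/180 = 111195 m; at latitude φ, 1° of longitude spans that × cos φ = 104886.7 m, so Δλ = -139.42 / 104886.7 × 3600 = -4.785″.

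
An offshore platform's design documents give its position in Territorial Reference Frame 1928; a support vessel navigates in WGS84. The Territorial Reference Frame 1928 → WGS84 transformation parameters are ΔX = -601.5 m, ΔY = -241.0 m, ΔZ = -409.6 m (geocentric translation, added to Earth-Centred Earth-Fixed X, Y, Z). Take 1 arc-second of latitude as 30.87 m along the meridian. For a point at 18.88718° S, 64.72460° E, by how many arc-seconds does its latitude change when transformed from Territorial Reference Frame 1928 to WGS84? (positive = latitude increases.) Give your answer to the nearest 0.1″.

Δφ = -17.5″

sin φ = -0.323706, cos φ = 0.946158, sin λ = 0.904266, cos λ = 0.426970.
North component: ΔN = −sin φ cos λ·ΔX − sin φ sin λ·ΔY + cos φ·ΔZ = −(-0.323706)(0.426970)(-601.5) − (-0.323706)(0.904266)(-241.0) + (0.946158)(-409.6) = -541.23 m.
1° of latitude spans 3600 × 30.87 = 111132 m, so Δφ = -541.23 / 111132 × 3600 = -17.532″.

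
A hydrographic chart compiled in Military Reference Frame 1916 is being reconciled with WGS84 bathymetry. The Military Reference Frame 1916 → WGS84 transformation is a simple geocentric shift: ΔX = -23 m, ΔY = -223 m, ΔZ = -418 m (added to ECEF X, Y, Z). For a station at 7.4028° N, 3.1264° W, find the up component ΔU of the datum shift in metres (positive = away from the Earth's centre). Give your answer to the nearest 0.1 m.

The local up (radial) axis is (cos φ cos λ, cos φ sin λ, sin φ), giving ΔU = -22.774 + 12.061 − 53.857 = -64.57 m.

ΔU = -64.6 m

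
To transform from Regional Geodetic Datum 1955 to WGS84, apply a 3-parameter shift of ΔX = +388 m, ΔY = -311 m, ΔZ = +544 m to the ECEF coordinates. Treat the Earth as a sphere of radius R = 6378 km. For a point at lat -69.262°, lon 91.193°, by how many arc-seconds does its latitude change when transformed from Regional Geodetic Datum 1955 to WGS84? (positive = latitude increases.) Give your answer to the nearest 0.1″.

sin φ = -0.935209, cos φ = 0.354095, sin λ = 0.999783, cos λ = -0.020820.
North component: ΔN = −sin φ cos λ·ΔX − sin φ sin λ·ΔY + cos φ·ΔZ = −(-0.935209)(-0.020820)(388) − (-0.935209)(0.999783)(-311) + (0.354095)(544) = -105.71 m.
1° of latitude spans πR/180 = 111317 m, so Δφ = -105.71 / 111317 × 3600 = -3.419″.

Δφ = -3.4″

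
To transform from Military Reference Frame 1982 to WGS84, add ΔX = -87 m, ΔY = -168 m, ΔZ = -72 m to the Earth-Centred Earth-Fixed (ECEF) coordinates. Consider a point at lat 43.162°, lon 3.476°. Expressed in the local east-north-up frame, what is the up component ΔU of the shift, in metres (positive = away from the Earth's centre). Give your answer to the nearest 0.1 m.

At φ = 43.162°, λ = 3.476°: sin φ = 0.684063, cos φ = 0.729422, sin λ = 0.060630, cos λ = 0.998160.
ΔU = cos φ cos λ·ΔX + cos φ sin λ·ΔY + sin φ·ΔZ = (0.729422)(0.998160)(-87) + (0.729422)(0.060630)(-168) + (0.684063)(-72) = -120.03 m.

ΔU = -120.0 m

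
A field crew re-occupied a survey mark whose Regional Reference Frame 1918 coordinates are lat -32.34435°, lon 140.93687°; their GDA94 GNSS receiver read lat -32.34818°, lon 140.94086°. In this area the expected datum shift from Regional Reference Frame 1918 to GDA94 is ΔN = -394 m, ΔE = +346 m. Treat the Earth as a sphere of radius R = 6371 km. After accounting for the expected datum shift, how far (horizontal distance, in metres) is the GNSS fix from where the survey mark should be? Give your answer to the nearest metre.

43 m

Observed coordinate differences: Δφ = -0.00383°, Δλ = +0.00399°.
Converting to metres (1° lat = 111195 m, cos φ = 0.844848): observed ΔN = -425.9 m, observed ΔE = 374.8 m.
Subtracting the expected shift leaves a residual of -425.9 − (-394) = -31.9 m north and 374.8 − (346) = 28.8 m east.
Residual distance = √((-31.9)² + 28.8²) = 43.0 m.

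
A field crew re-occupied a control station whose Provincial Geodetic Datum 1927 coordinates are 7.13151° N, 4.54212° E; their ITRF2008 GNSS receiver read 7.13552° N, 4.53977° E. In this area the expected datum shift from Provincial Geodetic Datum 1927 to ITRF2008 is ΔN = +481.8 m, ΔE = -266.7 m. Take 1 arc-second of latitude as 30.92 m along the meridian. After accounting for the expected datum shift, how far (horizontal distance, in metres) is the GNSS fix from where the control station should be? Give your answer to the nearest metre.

36 m

Observed coordinate differences: Δφ = +0.00401°, Δλ = -0.00235°.
Converting to metres (1° lat = 111312 m, cos φ = 0.992264): observed ΔN = 446.4 m, observed ΔE = -259.6 m.
Subtracting the expected shift leaves a residual of 446.4 − (481.8) = -35.4 m north and -259.6 − (-266.7) = 7.1 m east.
Residual distance = √((-35.4)² + 7.1²) = 36.2 m.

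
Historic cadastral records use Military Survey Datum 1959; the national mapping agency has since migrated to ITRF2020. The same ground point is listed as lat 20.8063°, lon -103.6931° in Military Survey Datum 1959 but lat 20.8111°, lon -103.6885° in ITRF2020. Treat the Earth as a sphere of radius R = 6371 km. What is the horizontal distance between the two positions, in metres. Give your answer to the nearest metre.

Δφ = 20.8111° − 20.8063° = +0.0048°; Δλ = -103.6885° − -103.6931° = +0.0046°.
1° along a meridian = πR/180 = 111195 m.
ΔN = Δφ × 111195 = 533.7 m; ΔE = Δλ × 111195 × cos(20.8063°) = +0.0046 × 111195 × 0.934787 = 478.1 m.
Distance = √(ΔE² + ΔN²) = √(478.1² + 533.7²) = 716.6 m.

717 m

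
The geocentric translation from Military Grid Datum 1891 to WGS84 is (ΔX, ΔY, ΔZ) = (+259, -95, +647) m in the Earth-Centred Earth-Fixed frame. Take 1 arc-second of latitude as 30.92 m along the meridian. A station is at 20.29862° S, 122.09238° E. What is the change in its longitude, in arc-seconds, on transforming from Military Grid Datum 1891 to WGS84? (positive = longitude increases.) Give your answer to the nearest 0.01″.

Δλ = -5.83″

sin φ = -0.346913, cos φ = 0.937897, sin λ = 0.847193, cos λ = -0.531286.
East component: ΔE = −sin λ·ΔX + cos λ·ΔY = −(0.847193)(259) + (-0.531286)(-95) = -168.95 m.
1° of latitude spans 3600 × 30.92 = 111312 m; at latitude φ, 1° of longitude spans that × cos φ = 104399.2 m, so Δλ = -168.95 / 104399.2 × 3600 = -5.826″.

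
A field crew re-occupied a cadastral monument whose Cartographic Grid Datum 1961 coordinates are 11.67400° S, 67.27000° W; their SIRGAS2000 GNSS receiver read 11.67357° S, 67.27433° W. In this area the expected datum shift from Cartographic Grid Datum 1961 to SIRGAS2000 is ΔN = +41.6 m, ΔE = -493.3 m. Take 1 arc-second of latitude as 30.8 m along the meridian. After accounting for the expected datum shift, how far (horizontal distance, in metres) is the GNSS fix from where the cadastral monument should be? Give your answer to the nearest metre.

Observed coordinate differences: Δφ = +0.00043°, Δλ = -0.00433°.
Converting to metres (1° lat = 110880 m, cos φ = 0.979315): observed ΔN = 47.7 m, observed ΔE = -470.2 m.
Subtracting the expected shift leaves a residual of 47.7 − (41.6) = 6.1 m north and -470.2 − (-493.3) = 23.1 m east.
Residual distance = √(6.1² + 23.1²) = 23.9 m.

24 m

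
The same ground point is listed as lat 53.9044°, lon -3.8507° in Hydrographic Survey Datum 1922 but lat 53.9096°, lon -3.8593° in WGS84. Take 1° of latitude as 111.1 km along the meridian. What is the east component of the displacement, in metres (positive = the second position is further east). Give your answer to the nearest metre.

ΔE = -563 m

Δφ = 53.9096° − 53.9044° = +0.0052°; Δλ = -3.8593° − -3.8507° = -0.0086°.
ΔN = Δφ × 111100 = 577.7 m; ΔE = Δλ × 111100 × cos(53.9044°) = -0.0086 × 111100 × 0.589134 = -562.9 m.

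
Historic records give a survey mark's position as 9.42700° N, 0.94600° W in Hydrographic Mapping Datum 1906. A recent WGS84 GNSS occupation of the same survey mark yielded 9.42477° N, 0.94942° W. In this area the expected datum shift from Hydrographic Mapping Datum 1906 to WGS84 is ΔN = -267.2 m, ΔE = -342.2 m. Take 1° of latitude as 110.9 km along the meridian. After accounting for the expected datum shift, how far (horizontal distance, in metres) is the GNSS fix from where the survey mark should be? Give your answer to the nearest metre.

Observed coordinate differences: Δφ = -0.00223°, Δλ = -0.00342°.
Converting to metres (1° lat = 110900 m, cos φ = 0.986495): observed ΔN = -247.3 m, observed ΔE = -374.2 m.
Subtracting the expected shift leaves a residual of -247.3 − (-267.2) = 19.9 m north and -374.2 − (-342.2) = -32.0 m east.
Residual distance = √(19.9² + (-32.0)²) = 37.6 m.

38 m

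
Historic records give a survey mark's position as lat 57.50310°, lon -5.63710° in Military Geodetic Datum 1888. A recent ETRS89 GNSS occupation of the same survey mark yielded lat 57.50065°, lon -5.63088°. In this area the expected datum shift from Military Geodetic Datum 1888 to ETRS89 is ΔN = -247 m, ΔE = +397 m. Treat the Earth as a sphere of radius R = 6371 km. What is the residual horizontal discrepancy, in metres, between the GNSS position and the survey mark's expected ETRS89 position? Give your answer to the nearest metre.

Observed coordinate differences: Δφ = -0.00245°, Δλ = +0.00622°.
Converting to metres (1° lat = 111195 m, cos φ = 0.537254): observed ΔN = -272.4 m, observed ΔE = 371.6 m.
Subtracting the expected shift leaves a residual of -272.4 − (-247) = -25.4 m north and 371.6 − (397) = -25.4 m east.
Residual distance = √((-25.4)² + (-25.4)²) = 36.0 m.

36 m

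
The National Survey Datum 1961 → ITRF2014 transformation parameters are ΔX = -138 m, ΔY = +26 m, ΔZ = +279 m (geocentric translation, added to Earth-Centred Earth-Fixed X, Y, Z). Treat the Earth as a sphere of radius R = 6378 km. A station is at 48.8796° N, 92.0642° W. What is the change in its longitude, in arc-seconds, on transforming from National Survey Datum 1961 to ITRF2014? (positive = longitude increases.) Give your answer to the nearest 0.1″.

Δλ = -6.8″

sin φ = 0.753329, cos φ = 0.657644, sin λ = -0.999351, cos λ = -0.036019.
East component: ΔE = −sin λ·ΔX + cos λ·ΔY = −(-0.999351)(-138) + (-0.036019)(26) = -138.85 m.
1° of latitude spans πR/180 = 111317 m; at latitude φ, 1° of longitude spans that × cos φ = 73207.0 m, so Δλ = -138.85 / 73207.0 × 3600 = -6.828″.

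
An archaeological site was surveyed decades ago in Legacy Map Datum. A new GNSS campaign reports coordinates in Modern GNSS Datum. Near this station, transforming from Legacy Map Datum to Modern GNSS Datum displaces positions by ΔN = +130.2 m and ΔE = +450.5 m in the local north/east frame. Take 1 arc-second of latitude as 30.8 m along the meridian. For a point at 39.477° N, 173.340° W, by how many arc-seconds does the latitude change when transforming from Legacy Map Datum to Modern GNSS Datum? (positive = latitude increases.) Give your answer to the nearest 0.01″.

Δφ = 4.23″

1″ of latitude = 30.80 m, so Δφ = 130.2 / 30.80 = 4.227″.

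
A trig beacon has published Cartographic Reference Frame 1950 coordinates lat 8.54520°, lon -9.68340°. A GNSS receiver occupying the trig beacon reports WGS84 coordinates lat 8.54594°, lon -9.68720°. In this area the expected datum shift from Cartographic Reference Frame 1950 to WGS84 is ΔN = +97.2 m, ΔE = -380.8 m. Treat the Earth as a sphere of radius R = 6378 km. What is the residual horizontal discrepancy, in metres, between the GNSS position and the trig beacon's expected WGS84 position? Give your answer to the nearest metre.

40 m

Observed coordinate differences: Δφ = +0.00074°, Δλ = -0.00380°.
Converting to metres (1° lat = 111317 m, cos φ = 0.988899): observed ΔN = 82.4 m, observed ΔE = -418.3 m.
Subtracting the expected shift leaves a residual of 82.4 − (97.2) = -14.8 m north and -418.3 − (-380.8) = -37.5 m east.
Residual distance = √((-14.8)² + (-37.5)²) = 40.3 m.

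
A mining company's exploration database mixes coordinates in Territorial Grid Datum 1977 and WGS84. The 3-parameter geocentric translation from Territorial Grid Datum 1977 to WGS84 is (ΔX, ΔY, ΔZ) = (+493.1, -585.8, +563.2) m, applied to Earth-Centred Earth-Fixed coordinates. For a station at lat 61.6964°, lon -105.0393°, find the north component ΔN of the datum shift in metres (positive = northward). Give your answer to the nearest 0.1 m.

The local north axis is (−sin φ cos λ, −sin φ sin λ, cos φ), giving ΔN = 112.654 − 498.100 + 267.038 = -118.41 m.

ΔN = -118.4 m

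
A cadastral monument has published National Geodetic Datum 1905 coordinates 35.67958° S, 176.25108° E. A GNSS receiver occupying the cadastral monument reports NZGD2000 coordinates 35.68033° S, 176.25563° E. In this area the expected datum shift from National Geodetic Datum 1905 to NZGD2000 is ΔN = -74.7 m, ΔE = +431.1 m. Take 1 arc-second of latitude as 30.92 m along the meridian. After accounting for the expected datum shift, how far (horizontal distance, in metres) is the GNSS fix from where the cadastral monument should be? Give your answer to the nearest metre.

22 m

Observed coordinate differences: Δφ = -0.00075°, Δλ = +0.00455°.
Converting to metres (1° lat = 111312 m, cos φ = 0.812291): observed ΔN = -83.5 m, observed ΔE = 411.4 m.
Subtracting the expected shift leaves a residual of -83.5 − (-74.7) = -8.8 m north and 411.4 − (431.1) = -19.7 m east.
Residual distance = √((-8.8)² + (-19.7)²) = 21.6 m.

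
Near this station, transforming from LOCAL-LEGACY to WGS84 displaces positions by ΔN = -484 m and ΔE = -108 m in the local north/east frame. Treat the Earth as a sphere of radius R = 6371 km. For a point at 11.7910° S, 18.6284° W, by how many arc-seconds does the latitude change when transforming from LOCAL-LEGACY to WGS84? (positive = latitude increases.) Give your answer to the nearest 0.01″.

On a sphere of radius R, 1 rad of latitude = R, so Δφ = ΔN / R = -484.0 / 6371000 = -7.5969e-05 rad = -15.670″.

Δφ = -15.67″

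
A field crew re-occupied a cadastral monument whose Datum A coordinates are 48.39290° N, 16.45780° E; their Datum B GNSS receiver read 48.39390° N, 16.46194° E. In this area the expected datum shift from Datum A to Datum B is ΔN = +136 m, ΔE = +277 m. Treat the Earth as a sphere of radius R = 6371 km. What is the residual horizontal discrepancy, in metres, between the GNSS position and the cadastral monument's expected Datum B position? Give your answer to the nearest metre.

Observed coordinate differences: Δφ = +0.00100°, Δλ = +0.00414°.
Converting to metres (1° lat = 111195 m, cos φ = 0.664019): observed ΔN = 111.2 m, observed ΔE = 305.7 m.
Subtracting the expected shift leaves a residual of 111.2 − (136) = -24.8 m north and 305.7 − (277) = 28.7 m east.
Residual distance = √((-24.8)² + 28.7²) = 37.9 m.

38 m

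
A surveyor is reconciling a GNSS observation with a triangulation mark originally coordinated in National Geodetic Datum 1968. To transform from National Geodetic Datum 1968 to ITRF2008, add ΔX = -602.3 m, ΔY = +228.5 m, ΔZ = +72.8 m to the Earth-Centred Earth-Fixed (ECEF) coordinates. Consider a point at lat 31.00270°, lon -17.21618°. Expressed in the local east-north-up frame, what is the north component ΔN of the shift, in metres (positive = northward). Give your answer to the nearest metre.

ΔN = 394 m

At φ = 31.00270°, λ = -17.21618°: sin φ = 0.515078, cos φ = 0.857143, sin λ = -0.295978, cos λ = 0.955195.
ΔN = −sin φ cos λ·ΔX − sin φ sin λ·ΔY + cos φ·ΔZ = −(0.515078)(0.955195)(-602.3) − (0.515078)(-0.295978)(228.5) + (0.857143)(72.8) = 393.57 m.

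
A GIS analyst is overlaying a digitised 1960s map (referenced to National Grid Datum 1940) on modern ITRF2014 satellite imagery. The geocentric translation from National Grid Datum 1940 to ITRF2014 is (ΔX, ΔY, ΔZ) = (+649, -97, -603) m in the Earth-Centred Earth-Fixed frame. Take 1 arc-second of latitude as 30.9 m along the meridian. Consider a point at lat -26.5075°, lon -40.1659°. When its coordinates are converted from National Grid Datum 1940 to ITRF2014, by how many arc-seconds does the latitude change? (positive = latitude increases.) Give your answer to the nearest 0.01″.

Δφ = -9.40″

sin φ = -0.446315, cos φ = 0.894876, sin λ = -0.645003, cos λ = 0.764180.
North component: ΔN = −sin φ cos λ·ΔX − sin φ sin λ·ΔY + cos φ·ΔZ = −(-0.446315)(0.764180)(649) − (-0.446315)(-0.645003)(-97) + (0.894876)(-603) = -290.34 m.
1° of latitude spans 3600 × 30.90 = 111240 m, so Δφ = -290.34 / 111240 × 3600 = -9.396″.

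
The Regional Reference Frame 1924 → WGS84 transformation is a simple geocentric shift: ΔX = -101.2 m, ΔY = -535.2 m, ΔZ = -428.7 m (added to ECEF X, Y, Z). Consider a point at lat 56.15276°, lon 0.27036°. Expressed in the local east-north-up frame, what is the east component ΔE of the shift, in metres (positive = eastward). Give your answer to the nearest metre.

ΔE = -535 m

The local east axis at (φ, λ) is (−sin λ, cos λ, 0), so ΔE = −sin(0.27036°)·(-101.2) + cos(0.27036°)·(-535.2) = -534.72 m.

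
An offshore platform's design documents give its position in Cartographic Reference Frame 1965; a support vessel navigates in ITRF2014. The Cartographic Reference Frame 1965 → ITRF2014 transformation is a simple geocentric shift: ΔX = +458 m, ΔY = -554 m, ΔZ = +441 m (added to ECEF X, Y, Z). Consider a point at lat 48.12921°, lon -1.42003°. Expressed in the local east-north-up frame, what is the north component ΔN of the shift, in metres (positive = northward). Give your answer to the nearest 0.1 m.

ΔN = -56.8 m

The local north axis is (−sin φ cos λ, −sin φ sin λ, cos φ), giving ΔN = -340.946 − 10.223 + 294.347 = -56.82 m.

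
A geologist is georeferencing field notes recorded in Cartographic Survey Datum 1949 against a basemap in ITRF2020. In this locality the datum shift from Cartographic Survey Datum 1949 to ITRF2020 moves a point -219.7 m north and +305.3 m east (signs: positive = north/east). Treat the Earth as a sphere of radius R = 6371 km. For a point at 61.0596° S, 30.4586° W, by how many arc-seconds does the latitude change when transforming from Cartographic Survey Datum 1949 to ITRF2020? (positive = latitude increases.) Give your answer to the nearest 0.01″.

On a sphere of radius R, 1 rad of latitude = R, so Δφ = ΔN / R = -219.7 / 6371000 = -3.4484e-05 rad = -7.113″.

Δφ = -7.11″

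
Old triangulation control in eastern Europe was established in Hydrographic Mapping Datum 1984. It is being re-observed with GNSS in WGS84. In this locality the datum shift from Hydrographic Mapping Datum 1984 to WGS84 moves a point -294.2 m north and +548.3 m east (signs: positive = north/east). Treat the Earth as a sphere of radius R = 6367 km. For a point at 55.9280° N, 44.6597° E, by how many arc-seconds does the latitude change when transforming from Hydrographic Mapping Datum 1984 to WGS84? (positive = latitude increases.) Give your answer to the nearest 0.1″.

On a sphere of radius R, 1 rad of latitude = R, so Δφ = ΔN / R = -294.2 / 6367000 = -4.6207e-05 rad = -9.531″.

Δφ = -9.5″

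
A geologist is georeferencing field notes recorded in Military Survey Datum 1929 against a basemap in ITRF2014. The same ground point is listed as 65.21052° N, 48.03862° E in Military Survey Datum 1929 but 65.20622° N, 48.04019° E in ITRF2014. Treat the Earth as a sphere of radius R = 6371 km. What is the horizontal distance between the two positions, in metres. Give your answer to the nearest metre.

484 m

Δφ = 65.20622° − 65.21052° = -0.00430°; Δλ = 48.04019° − 48.03862° = +0.00157°.
1° along a meridian = πR/180 = 111195 m.
ΔN = Δφ × 111195 = -478.1 m; ΔE = Δλ × 111195 × cos(65.21052°) = +0.00157 × 111195 × 0.419285 = 73.2 m.
Distance = √(ΔE² + ΔN²) = √(73.2² + (-478.1)²) = 483.7 m.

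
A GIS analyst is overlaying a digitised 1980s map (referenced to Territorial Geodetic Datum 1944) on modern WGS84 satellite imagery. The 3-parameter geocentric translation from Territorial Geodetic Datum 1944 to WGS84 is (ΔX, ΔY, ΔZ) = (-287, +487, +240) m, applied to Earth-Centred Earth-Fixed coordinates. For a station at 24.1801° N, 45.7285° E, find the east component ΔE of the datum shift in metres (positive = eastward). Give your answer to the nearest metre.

The local east axis at (φ, λ) is (−sin λ, cos λ, 0), so ΔE = −sin(45.7285°)·(-287) + cos(45.7285°)·487 = 545.46 m.

ΔE = 545 m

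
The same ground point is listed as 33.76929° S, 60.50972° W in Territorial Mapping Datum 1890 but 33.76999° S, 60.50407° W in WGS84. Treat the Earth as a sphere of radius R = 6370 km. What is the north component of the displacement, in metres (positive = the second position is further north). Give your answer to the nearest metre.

ΔN = -78 m

Δφ = -33.76999° − -33.76929° = -0.00070°; Δλ = -60.50407° − -60.50972° = +0.00565°.
1° along a meridian = πR/180 = 111177 m.
ΔN = Δφ × 111177 = -77.8 m; ΔE = Δλ × 111177 × cos(-33.76929°) = +0.00565 × 111177 × 0.831283 = 522.2 m.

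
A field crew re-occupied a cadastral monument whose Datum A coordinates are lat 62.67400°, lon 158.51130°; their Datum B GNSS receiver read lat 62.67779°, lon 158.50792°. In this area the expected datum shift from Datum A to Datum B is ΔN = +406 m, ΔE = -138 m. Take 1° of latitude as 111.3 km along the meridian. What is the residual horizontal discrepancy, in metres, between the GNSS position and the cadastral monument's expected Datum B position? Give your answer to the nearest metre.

Observed coordinate differences: Δφ = +0.00379°, Δλ = -0.00338°.
Converting to metres (1° lat = 111300 m, cos φ = 0.459053): observed ΔN = 421.8 m, observed ΔE = -172.7 m.
Subtracting the expected shift leaves a residual of 421.8 − (406) = 15.8 m north and -172.7 − (-138) = -34.7 m east.
Residual distance = √(15.8² + (-34.7)²) = 38.1 m.

38 m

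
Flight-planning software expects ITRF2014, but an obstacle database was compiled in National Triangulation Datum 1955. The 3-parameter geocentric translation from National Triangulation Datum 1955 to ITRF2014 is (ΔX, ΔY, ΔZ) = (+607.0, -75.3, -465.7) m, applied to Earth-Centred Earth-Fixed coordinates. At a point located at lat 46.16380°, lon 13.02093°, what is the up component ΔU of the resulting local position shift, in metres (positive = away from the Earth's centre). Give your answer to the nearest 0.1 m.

The local up (radial) axis is (cos φ cos λ, cos φ sin λ, sin φ), giving ΔU = 409.598 − 11.750 − 335.920 = 61.93 m.

ΔU = 61.9 m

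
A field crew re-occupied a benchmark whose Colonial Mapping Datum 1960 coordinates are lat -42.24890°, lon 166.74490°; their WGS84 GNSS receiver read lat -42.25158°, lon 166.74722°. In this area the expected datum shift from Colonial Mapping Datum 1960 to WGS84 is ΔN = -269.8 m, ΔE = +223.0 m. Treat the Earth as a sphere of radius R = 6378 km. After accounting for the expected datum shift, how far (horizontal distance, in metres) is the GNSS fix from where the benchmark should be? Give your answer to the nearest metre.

Observed coordinate differences: Δφ = -0.00268°, Δλ = +0.00232°.
Converting to metres (1° lat = 111317 m, cos φ = 0.740231): observed ΔN = -298.3 m, observed ΔE = 191.2 m.
Subtracting the expected shift leaves a residual of -298.3 − (-269.8) = -28.5 m north and 191.2 − (223.0) = -31.8 m east.
Residual distance = √((-28.5)² + (-31.8)²) = 42.7 m.

43 m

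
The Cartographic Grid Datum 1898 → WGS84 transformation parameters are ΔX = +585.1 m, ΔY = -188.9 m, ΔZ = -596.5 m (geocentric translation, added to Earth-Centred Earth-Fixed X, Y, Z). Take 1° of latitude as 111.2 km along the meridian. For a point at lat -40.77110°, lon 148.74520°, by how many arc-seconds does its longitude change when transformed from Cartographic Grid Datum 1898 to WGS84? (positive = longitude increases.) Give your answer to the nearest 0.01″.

sin φ = -0.653039, cos φ = 0.757325, sin λ = 0.518845, cos λ = -0.854868.
East component: ΔE = −sin λ·ΔX + cos λ·ΔY = −(0.518845)(585.1) + (-0.854868)(-188.9) = -142.09 m.
1° of latitude spans 111200 m; at latitude φ, 1° of longitude spans that × cos φ = 84214.5 m, so Δλ = -142.09 / 84214.5 × 3600 = -6.074″.

Δλ = -6.07″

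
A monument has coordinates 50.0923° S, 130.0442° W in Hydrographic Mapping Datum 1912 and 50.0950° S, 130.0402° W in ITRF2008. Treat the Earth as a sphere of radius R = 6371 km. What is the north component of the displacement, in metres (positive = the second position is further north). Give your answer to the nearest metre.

Δφ = -50.0950° − -50.0923° = -0.0027°; Δλ = -130.0402° − -130.0442° = +0.0040°.
1° along a meridian = πR/180 = 111195 m.
ΔN = Δφ × 111195 = -300.2 m; ΔE = Δλ × 111195 × cos(-50.0923°) = +0.0040 × 111195 × 0.641553 = 285.3 m.

ΔN = -300 m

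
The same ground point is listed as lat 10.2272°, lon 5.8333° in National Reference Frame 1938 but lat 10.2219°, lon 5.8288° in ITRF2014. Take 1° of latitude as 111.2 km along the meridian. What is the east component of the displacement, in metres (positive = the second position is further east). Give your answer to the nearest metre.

Δφ = 10.2219° − 10.2272° = -0.0053°; Δλ = 5.8288° − 5.8333° = -0.0045°.
ΔN = Δφ × 111200 = -589.4 m; ΔE = Δλ × 111200 × cos(10.2272°) = -0.0045 × 111200 × 0.984111 = -492.4 m.

ΔE = -492 m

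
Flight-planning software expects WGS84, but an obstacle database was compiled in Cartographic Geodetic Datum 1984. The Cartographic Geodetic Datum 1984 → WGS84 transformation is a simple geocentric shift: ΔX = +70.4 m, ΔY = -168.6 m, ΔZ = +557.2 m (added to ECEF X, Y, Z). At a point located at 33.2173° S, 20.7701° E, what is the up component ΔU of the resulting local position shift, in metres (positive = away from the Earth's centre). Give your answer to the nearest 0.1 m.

The local up (radial) axis is (cos φ cos λ, cos φ sin λ, sin φ), giving ΔU = 55.069 − 50.019 − 305.243 = -300.19 m.

ΔU = -300.2 m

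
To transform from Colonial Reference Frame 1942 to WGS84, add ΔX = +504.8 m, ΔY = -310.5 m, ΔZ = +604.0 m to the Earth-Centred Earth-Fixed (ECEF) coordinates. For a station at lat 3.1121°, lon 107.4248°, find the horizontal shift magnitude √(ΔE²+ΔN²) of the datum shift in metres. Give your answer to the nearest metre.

738 m

The local east axis at (φ, λ) is (−sin λ, cos λ, 0), so ΔE = −sin(107.4248°)·504.8 + cos(107.4248°)·(-310.5) = -388.65 m.
The local north axis is (−sin φ cos λ, −sin φ sin λ, cos φ), giving ΔN = 8.207 + 16.083 + 603.109 = 627.40 m.
Horizontal magnitude = √(ΔE² + ΔN²) = √((-388.65)² + 627.40²) = 738.03 m.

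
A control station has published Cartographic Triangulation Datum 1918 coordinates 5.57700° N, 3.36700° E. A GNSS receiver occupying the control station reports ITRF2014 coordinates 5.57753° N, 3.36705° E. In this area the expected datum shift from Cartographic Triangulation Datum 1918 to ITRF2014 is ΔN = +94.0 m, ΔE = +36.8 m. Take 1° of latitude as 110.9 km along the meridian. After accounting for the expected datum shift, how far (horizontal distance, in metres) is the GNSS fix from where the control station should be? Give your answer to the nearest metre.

47 m

Observed coordinate differences: Δφ = +0.00053°, Δλ = +0.00005°.
Converting to metres (1° lat = 110900 m, cos φ = 0.995266): observed ΔN = 58.8 m, observed ΔE = 5.5 m.
Subtracting the expected shift leaves a residual of 58.8 − (94.0) = -35.2 m north and 5.5 − (36.8) = -31.3 m east.
Residual distance = √((-35.2)² + (-31.3)²) = 47.1 m.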